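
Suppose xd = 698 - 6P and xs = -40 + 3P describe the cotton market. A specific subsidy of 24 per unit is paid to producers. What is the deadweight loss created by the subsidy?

Deadweight loss = 576

Pre-subsidy: 698 - 6P = -40 + 3P gives P* = 82, x* = 206.
With the subsidy, sellers receive Ps = Pb + 24 for each unit, where Pb is the price buyers pay.
Supply in terms of Pb becomes xs = -40 + 3(Pb + 24) = 32 + 3Pb. Setting this equal to demand: 698 - 6Pb = 32 + 3Pb, so Pb = 74.
Sellers receive Ps = 74 + 24 = 98; x' = 698 − 6·74 = 254.
The subsidy expands output by 254 − 206 = 48 past the efficient level; on those units the gap between marginal cost and willingness to pay runs from 0 up to 24.
DWL = ½ × 24 × 48 = 576.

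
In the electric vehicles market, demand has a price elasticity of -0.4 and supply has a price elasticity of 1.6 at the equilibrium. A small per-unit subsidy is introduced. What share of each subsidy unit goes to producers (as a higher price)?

For a small subsidy around the equilibrium, the benefit split depends on the relative slopes, which at a point are proportional to the elasticities.
Buyer share = εs/(εs + |εd|) = 1.6/(1.6 + 0.4) = 0.8; seller share = |εd|/(εs + |εd|) = 0.2.
So producers capture 0.2 of the subsidy.

Producer share = 0.2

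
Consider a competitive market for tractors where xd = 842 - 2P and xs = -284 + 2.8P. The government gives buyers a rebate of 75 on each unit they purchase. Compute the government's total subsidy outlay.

Pre-subsidy: 842 - 2P = -284 + 2.8P gives P* = 2815/12, x* = 2237/6.
With the rebate, buyers effectively pay Pb = Ps − 75, where Ps is the price sellers receive.
Demand in terms of Ps becomes xd = 842 − 2(Ps − 75) = 992 - 2Ps. Setting this equal to supply: 992 - 2Ps = -284 + 2.8Ps, so Ps = 1595/6.
Buyers pay Pb = 1595/6 − 75 = 1145/6; x' = -284 + 2.8·(1595/6) = 1381/3.
Government outlay = subsidy × quantity = 75 × 1381/3 = 34525.

Government cost = 34525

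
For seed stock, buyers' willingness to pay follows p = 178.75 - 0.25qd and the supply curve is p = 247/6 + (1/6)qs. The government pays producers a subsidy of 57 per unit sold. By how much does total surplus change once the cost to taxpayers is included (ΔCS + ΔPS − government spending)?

Pre-subsidy: 178.75 - 0.25q = 247/6 + (1/6)q gives q* = 330.2 and p* = 96.2.
With the subsidy, sellers receive ps = pb + 57 for each unit, where pb is the price buyers pay.
On the curves, pb = 178.75 - 0.25q and ps = 247/6 + (1/6)q; the wedge ps − pb = 57 gives 247/6 + (1/6)q − (178.75 - 0.25q) = 57, so q' = 467.
Then pb = 178.75 − 0.25·467 = 62 and ps = 247/6 + (1/6)·467 = 119.
ΔCS = ½(330.2 + 467)(96.2 − 62) = 13632.12; ΔPS = ½(330.2 + 467)(119 − 96.2) = 9088.08.
Government spending = 57 × 467 = 26619.
Net change = 13632.12 + 9088.08 − 26619 = -3898.8. The loss equals the DWL triangle ½·57·136.8.

Net change in total surplus = -3898.8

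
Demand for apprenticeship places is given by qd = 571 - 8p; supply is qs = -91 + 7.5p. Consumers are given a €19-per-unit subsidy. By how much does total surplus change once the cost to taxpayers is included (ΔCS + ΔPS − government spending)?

Net change in total surplus = -21660/31

Pre-subsidy: 571 - 8p = -91 + 7.5p gives p* = 1324/31, q* = 7109/31.
With the rebate, buyers effectively pay pb = ps − 19, where ps is the price sellers receive.
Demand in terms of ps becomes qd = 571 − 8(ps − 19) = 723 - 8ps. Setting this equal to supply: 723 - 8ps = -91 + 7.5ps, so ps = 1628/31.
Buyers pay pb = 1628/31 − 19 = 1039/31; q' = -91 + 7.5·(1628/31) = 9389/31.
ΔCS = ½(7109/31 + 9389/31)(1324/31 − 1039/31) = 2350965/961; ΔPS = ½(7109/31 + 9389/31)(1628/31 − 1324/31) = 2507696/961.
Government spending = 19 × 9389/31 = 178391/31.
Net change = 2350965/961 + 2507696/961 − 178391/31 = -21660/31. The loss equals the DWL triangle ½·19·2280/31.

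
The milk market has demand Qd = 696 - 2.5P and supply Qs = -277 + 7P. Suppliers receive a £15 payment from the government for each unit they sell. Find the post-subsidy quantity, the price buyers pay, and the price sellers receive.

Pre-subsidy: 696 - 2.5P = -277 + 7P gives P* = 1946/19, Q* = 8359/19.
With the subsidy, sellers receive Ps = Pb + 15 for each unit, where Pb is the price buyers pay.
Supply in terms of Pb becomes Qs = -277 + 7(Pb + 15) = -172 + 7Pb. Setting this equal to demand: 696 - 2.5Pb = -172 + 7Pb, so Pb = 1736/19.
Sellers receive Ps = 1736/19 + 15 = 2021/19; Q' = 696 − 2.5·(1736/19) = 8884/19.

Q' = 8884/19; buyers pay 1736/19; sellers receive 2021/19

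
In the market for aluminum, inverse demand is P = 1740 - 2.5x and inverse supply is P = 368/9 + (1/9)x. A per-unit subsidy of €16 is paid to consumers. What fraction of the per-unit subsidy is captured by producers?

Producer share = 2/47

Pre-subsidy: 1740 - 2.5x = 368/9 + (1/9)x gives x* = 30584/47 and P* = 5320/47.
With the rebate, buyers effectively pay Pb = Ps − 16, where Ps is the price sellers receive.
On the curves, Pb = 1740 - 2.5x and Ps = 368/9 + (1/9)x; the wedge Ps − Pb = 16 gives 368/9 + (1/9)x − (1740 - 2.5x) = 16, so x' = 30872/47.
Then Pb = 1740 − 2.5·(30872/47) = 4600/47 and Ps = 368/9 + (1/9)·(30872/47) = 5352/47.
Buyers' price falls by P* − Pb = 5320/47 − 4600/47 = 720/47; sellers' price rises by Ps − P* = 5352/47 − 5320/47 = 32/47.
So producers capture (32/47)/16 = 2/47 of each unit of subsidy.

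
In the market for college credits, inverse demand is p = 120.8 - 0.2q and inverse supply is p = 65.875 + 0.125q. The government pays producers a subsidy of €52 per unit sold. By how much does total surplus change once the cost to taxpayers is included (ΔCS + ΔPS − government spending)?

Net change in total surplus = -€4160

Pre-subsidy: 120.8 - 0.2q = 65.875 + 0.125q gives q* = 169 and p* = 87.
With the subsidy, sellers receive ps = pb + 52 for each unit, where pb is the price buyers pay.
On the curves, pb = 120.8 - 0.2q and ps = 65.875 + 0.125q; the wedge ps − pb = 52 gives 65.875 + 0.125q − (120.8 - 0.2q) = 52, so q' = 329.
Then pb = 120.8 − 0.2·329 = 55 and ps = 65.875 + 0.125·329 = 107.
ΔCS = ½(169 + 329)(87 − 55) = 7968; ΔPS = ½(169 + 329)(107 − 87) = 4980.
Government spending = 52 × 329 = 17108.
Net change = 7968 + 4980 − 17108 = -4160. The loss equals the DWL triangle ½·52·160.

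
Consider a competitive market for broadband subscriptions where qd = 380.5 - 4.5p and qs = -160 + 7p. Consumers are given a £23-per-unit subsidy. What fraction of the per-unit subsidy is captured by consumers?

Consumer share = 14/23

Pre-subsidy: 380.5 - 4.5p = -160 + 7p gives p* = 47, q* = 169.
With the rebate, buyers effectively pay pb = ps − 23, where ps is the price sellers receive.
Demand in terms of ps becomes qd = 380.5 − 4.5(ps − 23) = 484 - 4.5ps. Setting this equal to supply: 484 - 4.5ps = -160 + 7ps, so ps = 56.
Buyers pay pb = 56 − 23 = 33; q' = -160 + 7·56 = 232.
Buyers' price falls by p* − pb = 47 − 33 = 14; sellers' price rises by ps − p* = 56 − 47 = 9.
So consumers capture 14/23 = 14/23 of each unit of subsidy.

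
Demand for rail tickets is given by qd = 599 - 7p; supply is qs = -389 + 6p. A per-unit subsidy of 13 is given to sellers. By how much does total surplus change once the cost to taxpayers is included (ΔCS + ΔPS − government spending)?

Net change in total surplus = -273

Pre-subsidy: 599 - 7p = -389 + 6p gives p* = 76, q* = 67.
With the subsidy, sellers receive ps = pb + 13 for each unit, where pb is the price buyers pay.
Supply in terms of pb becomes qs = -389 + 6(pb + 13) = -311 + 6pb. Setting this equal to demand: 599 - 7pb = -311 + 6pb, so pb = 70.
Sellers receive ps = 70 + 13 = 83; q' = 599 − 7·70 = 109.
ΔCS = ½(67 + 109)(76 − 70) = 528; ΔPS = ½(67 + 109)(83 − 76) = 616.
Government spending = 13 × 109 = 1417.
Net change = 528 + 616 − 1417 = -273. The loss equals the DWL triangle ½·13·42.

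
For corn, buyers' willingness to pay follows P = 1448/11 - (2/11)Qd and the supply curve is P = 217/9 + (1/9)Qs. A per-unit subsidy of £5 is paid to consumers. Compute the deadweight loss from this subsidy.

Pre-subsidy: 1448/11 - (2/11)Q = 217/9 + (1/9)Q gives Q* = 10645/29 and P* = 1882/29.
With the rebate, buyers effectively pay Pb = Ps − 5, where Ps is the price sellers receive.
On the curves, Pb = 1448/11 - (2/11)Q and Ps = 217/9 + (1/9)Q; the wedge Ps − Pb = 5 gives 217/9 + (1/9)Q − (1448/11 - (2/11)Q) = 5, so Q' = 11140/29.
Then Pb = 1448/11 − (2/11)·(11140/29) = 1792/29 and Ps = 217/9 + (1/9)·(11140/29) = 1937/29.
The subsidy expands output by 11140/29 − 10645/29 = 495/29 past the efficient level; on those units the gap between marginal cost and willingness to pay runs from 0 up to 5.
DWL = ½ × 5 × 495/29 = 2475/58.

Deadweight loss = 2475/58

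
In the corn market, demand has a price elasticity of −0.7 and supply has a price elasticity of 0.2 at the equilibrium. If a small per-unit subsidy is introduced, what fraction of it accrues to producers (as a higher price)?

Producer share = 7/9

For a small subsidy around the equilibrium, the benefit split depends on the relative slopes, which at a point are proportional to the elasticities.
Buyer share = εs/(εs + |εd|) = 0.2/(0.2 + 0.7) = 2/9; seller share = |εd|/(εs + |εd|) = 7/9.
So producers capture 7/9 of the subsidy.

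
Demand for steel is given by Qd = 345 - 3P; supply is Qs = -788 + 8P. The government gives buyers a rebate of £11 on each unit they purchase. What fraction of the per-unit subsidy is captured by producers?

Pre-subsidy: 345 - 3P = -788 + 8P gives P* = 103, Q* = 36.
With the rebate, buyers effectively pay Pb = Ps − 11, where Ps is the price sellers receive.
Demand in terms of Ps becomes Qd = 345 − 3(Ps − 11) = 378 - 3Ps. Setting this equal to supply: 378 - 3Ps = -788 + 8Ps, so Ps = 106.
Buyers pay Pb = 106 − 11 = 95; Q' = -788 + 8·106 = 60.
Buyers' price falls by P* − Pb = 103 − 95 = 8; sellers' price rises by Ps − P* = 106 − 103 = 3.
So producers capture 3/11 = 3/11 of each unit of subsidy.

Producer share = 3/11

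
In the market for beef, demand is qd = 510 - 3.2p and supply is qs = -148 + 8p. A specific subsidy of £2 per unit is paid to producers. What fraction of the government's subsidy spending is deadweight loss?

DWL / government spending = 8/1143

Pre-subsidy: 510 - 3.2p = -148 + 8p gives p* = 58.75, q* = 322.
With the subsidy, sellers receive ps = pb + 2 for each unit, where pb is the price buyers pay.
Supply in terms of pb becomes qs = -148 + 8(pb + 2) = -132 + 8pb. Setting this equal to demand: 510 - 3.2pb = -132 + 8pb, so pb = 1605/28.
Sellers receive ps = 1605/28 + 2 = 1661/28; q' = 510 − 3.2·(1605/28) = 2286/7.
ΔCS = ½(322 + 2286/7)(58.75 − 1605/28) = 22700/49; ΔPS = ½(322 + 2286/7)(1661/28 − 58.75) = 9080/49.
Government spending = 2 × 2286/7 = 4572/7.
DWL = ½ × 2 × (2286/7 − 322) = 32/7; fraction = (32/7) / (4572/7) = 8/1143.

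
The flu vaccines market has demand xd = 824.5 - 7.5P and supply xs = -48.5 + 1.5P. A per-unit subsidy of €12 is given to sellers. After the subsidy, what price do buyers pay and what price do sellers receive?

Buyers pay €95; sellers receive €107

Pre-subsidy: 824.5 - 7.5P = -48.5 + 1.5P gives P* = 97, x* = 97.
With the subsidy, sellers receive Ps = Pb + 12 for each unit, where Pb is the price buyers pay.
Supply in terms of Pb becomes xs = -48.5 + 1.5(Pb + 12) = -30.5 + 1.5Pb. Setting this equal to demand: 824.5 - 7.5Pb = -30.5 + 1.5Pb, so Pb = 95.
Sellers receive Ps = 95 + 12 = 107; x' = 824.5 − 7.5·95 = 112.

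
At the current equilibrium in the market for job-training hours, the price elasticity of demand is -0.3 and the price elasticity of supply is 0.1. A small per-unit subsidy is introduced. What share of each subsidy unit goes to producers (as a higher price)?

For a small subsidy around the equilibrium, the benefit split depends on the relative slopes, which at a point are proportional to the elasticities.
Buyer share = εs/(εs + |εd|) = 0.1/(0.1 + 0.3) = 0.25; seller share = |εd|/(εs + |εd|) = 0.75.
So producers capture 0.75 of the subsidy.

Producer share = 0.75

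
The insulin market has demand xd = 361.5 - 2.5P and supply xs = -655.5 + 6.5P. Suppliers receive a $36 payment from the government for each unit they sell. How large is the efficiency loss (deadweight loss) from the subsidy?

Pre-subsidy: 361.5 - 2.5P = -655.5 + 6.5P gives P* = 113, x* = 79.
With the subsidy, sellers receive Ps = Pb + 36 for each unit, where Pb is the price buyers pay.
Supply in terms of Pb becomes xs = -655.5 + 6.5(Pb + 36) = -421.5 + 6.5Pb. Setting this equal to demand: 361.5 - 2.5Pb = -421.5 + 6.5Pb, so Pb = 87.
Sellers receive Ps = 87 + 36 = 123; x' = 361.5 − 2.5·87 = 144.
The subsidy expands output by 144 − 79 = 65 past the efficient level; on those units the gap between marginal cost and willingness to pay runs from 0 up to 36.
DWL = ½ × 36 × 65 = 1170.

Deadweight loss = $1170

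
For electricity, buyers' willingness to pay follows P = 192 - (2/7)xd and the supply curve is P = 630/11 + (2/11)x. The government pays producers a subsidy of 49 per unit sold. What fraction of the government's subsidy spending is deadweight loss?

DWL / government spending = 539/4042

Pre-subsidy: 192 - (2/7)x = 630/11 + (2/11)x gives x* = 1729/6 and P* = 329/3.
With the subsidy, sellers receive Ps = Pb + 49 for each unit, where Pb is the price buyers pay.
On the curves, Pb = 192 - (2/7)x and Ps = 630/11 + (2/11)x; the wedge Ps − Pb = 49 gives 630/11 + (2/11)x − (192 - (2/7)x) = 49, so x' = 14147/36.
Then Pb = 192 − (2/7)·(14147/36) = 1435/18 and Ps = 630/11 + (2/11)·(14147/36) = 2317/18.
ΔCS = ½(1729/6 + 14147/36)(329/3 − 1435/18) = 13216819/1296; ΔPS = ½(1729/6 + 14147/36)(2317/18 − 329/3) = 8410703/1296.
Government spending = 49 × 14147/36 = 693203/36.
DWL = ½ × 49 × (14147/36 − 1729/6) = 184877/72; fraction = (184877/72) / (693203/36) = 539/4042.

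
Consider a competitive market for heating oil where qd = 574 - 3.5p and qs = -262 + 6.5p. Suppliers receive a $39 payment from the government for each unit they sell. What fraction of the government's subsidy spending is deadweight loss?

Pre-subsidy: 574 - 3.5p = -262 + 6.5p gives p* = 83.6, q* = 281.4.
With the subsidy, sellers receive ps = pb + 39 for each unit, where pb is the price buyers pay.
Supply in terms of pb becomes qs = -262 + 6.5(pb + 39) = -8.5 + 6.5pb. Setting this equal to demand: 574 - 3.5pb = -8.5 + 6.5pb, so pb = 58.25.
Sellers receive ps = 58.25 + 39 = 97.25; q' = 574 − 3.5·58.25 = 370.125.
ΔCS = ½(281.4 + 370.125)(83.6 − 58.25) = 8258.079375; ΔPS = ½(281.4 + 370.125)(97.25 − 83.6) = 4446.658125.
Government spending = 39 × 370.125 = 14434.875.
DWL = ½ × 39 × (370.125 − 281.4) = 1730.1375; fraction = 1730.1375 / 14434.875 = 169/1410.

DWL / government spending = 169/1410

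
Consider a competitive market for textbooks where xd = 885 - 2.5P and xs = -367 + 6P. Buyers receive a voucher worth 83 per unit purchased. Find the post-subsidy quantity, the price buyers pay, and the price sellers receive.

Pre-subsidy: 885 - 2.5P = -367 + 6P gives P* = 2504/17, x* = 8785/17.
With the rebate, buyers effectively pay Pb = Ps − 83, where Ps is the price sellers receive.
Demand in terms of Ps becomes xd = 885 − 2.5(Ps − 83) = 1092.5 - 2.5Ps. Setting this equal to supply: 1092.5 - 2.5Ps = -367 + 6Ps, so Ps = 2919/17.
Buyers pay Pb = 2919/17 − 83 = 1508/17; x' = -367 + 6·(2919/17) = 11275/17.

x' = 11275/17; buyers pay 1508/17; sellers receive 2919/17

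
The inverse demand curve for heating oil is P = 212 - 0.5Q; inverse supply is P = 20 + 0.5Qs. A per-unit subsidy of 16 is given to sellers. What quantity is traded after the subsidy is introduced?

Pre-subsidy: 212 - 0.5Q = 20 + 0.5Q gives Q* = 192 and P* = 116.
With the subsidy, sellers receive Ps = Pb + 16 for each unit, where Pb is the price buyers pay.
On the curves, Pb = 212 - 0.5Q and Ps = 20 + 0.5Q; the wedge Ps − Pb = 16 gives 20 + 0.5Q − (212 - 0.5Q) = 16, so Q' = 208.
Then Pb = 212 − 0.5·208 = 108 and Ps = 20 + 0.5·208 = 124.

Q' = 208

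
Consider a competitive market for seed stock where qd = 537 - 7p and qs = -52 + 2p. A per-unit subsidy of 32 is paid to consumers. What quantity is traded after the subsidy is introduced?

Pre-subsidy: 537 - 7p = -52 + 2p gives p* = 589/9, q* = 710/9.
With the rebate, buyers effectively pay pb = ps − 32, where ps is the price sellers receive.
Demand in terms of ps becomes qd = 537 − 7(ps − 32) = 761 - 7ps. Setting this equal to supply: 761 - 7ps = -52 + 2ps, so ps = 271/3.
Buyers pay pb = 271/3 − 32 = 175/3; q' = -52 + 2·(271/3) = 386/3.

q' = 386/3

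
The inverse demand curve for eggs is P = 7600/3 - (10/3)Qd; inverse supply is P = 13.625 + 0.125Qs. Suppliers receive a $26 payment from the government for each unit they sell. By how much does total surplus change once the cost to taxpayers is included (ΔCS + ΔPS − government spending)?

Net change in total surplus = -8112/83

Pre-subsidy: 7600/3 - (10/3)Q = 13.625 + 0.125Q gives Q* = 60473/83 and P* = 8690/83.
With the subsidy, sellers receive Ps = Pb + 26 for each unit, where Pb is the price buyers pay.
On the curves, Pb = 7600/3 - (10/3)Q and Ps = 13.625 + 0.125Q; the wedge Ps − Pb = 26 gives 13.625 + 0.125Q − (7600/3 - (10/3)Q) = 26, so Q' = 61097/83.
Then Pb = 7600/3 − (10/3)·(61097/83) = 6610/83 and Ps = 13.625 + 0.125·(61097/83) = 8768/83.
ΔCS = ½(60473/83 + 61097/83)(8690/83 − 6610/83) = 126432800/6889; ΔPS = ½(60473/83 + 61097/83)(8768/83 − 8690/83) = 4741230/6889.
Government spending = 26 × 61097/83 = 1588522/83.
Net change = 126432800/6889 + 4741230/6889 − 1588522/83 = -8112/83. The loss equals the DWL triangle ½·26·624/83.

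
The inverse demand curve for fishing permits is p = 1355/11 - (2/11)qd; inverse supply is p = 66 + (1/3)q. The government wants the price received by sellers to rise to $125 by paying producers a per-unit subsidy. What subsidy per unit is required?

Required subsidy s = $34 per unit

At a seller price of 125, quantity supplied is -198 + 3·125 = 177.
Buyers absorb 177 only when they pay pb = 1355/11 − (2/11)·177 = 91.
s = ps − pb = 125 − 91 = 34.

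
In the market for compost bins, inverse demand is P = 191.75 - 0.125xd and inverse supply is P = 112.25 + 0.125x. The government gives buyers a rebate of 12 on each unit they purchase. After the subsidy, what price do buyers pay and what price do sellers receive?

Pre-subsidy: 191.75 - 0.125x = 112.25 + 0.125x gives x* = 318 and P* = 152.
With the rebate, buyers effectively pay Pb = Ps − 12, where Ps is the price sellers receive.
On the curves, Pb = 191.75 - 0.125x and Ps = 112.25 + 0.125x; the wedge Ps − Pb = 12 gives 112.25 + 0.125x − (191.75 - 0.125x) = 12, so x' = 366.
Then Pb = 191.75 − 0.125·366 = 146 and Ps = 112.25 + 0.125·366 = 158.

Buyers pay 146; sellers receive 158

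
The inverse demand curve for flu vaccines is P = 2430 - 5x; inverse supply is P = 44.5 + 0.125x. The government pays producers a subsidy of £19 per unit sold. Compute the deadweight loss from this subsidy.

Deadweight loss = 1444/41

Pre-subsidy: 2430 - 5x = 44.5 + 0.125x gives x* = 19084/41 and P* = 4210/41.
With the subsidy, sellers receive Ps = Pb + 19 for each unit, where Pb is the price buyers pay.
On the curves, Pb = 2430 - 5x and Ps = 44.5 + 0.125x; the wedge Ps − Pb = 19 gives 44.5 + 0.125x − (2430 - 5x) = 19, so x' = 19236/41.
Then Pb = 2430 − 5·(19236/41) = 3450/41 and Ps = 44.5 + 0.125·(19236/41) = 4229/41.
The subsidy expands output by 19236/41 − 19084/41 = 152/41 past the efficient level; on those units the gap between marginal cost and willingness to pay runs from 0 up to 19.
DWL = ½ × 19 × 152/41 = 1444/41.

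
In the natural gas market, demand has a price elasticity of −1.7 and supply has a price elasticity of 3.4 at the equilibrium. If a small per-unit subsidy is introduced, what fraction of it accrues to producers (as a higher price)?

Producer share = 1/3

For a small subsidy around the equilibrium, the benefit split depends on the relative slopes, which at a point are proportional to the elasticities.
Buyer share = εs/(εs + |εd|) = 3.4/(3.4 + 1.7) = 2/3; seller share = |εd|/(εs + |εd|) = 1/3.
So producers capture 1/3 of the subsidy.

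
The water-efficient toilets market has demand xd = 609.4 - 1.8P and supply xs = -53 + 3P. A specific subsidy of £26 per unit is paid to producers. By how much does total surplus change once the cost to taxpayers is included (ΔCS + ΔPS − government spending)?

Pre-subsidy: 609.4 - 1.8P = -53 + 3P gives P* = 138, x* = 361.
With the subsidy, sellers receive Ps = Pb + 26 for each unit, where Pb is the price buyers pay.
Supply in terms of Pb becomes xs = -53 + 3(Pb + 26) = 25 + 3Pb. Setting this equal to demand: 609.4 - 1.8Pb = 25 + 3Pb, so Pb = 121.75.
Sellers receive Ps = 121.75 + 26 = 147.75; x' = 609.4 − 1.8·121.75 = 390.25.
ΔCS = ½(361 + 390.25)(138 − 121.75) = 6103.90625; ΔPS = ½(361 + 390.25)(147.75 − 138) = 3662.34375.
Government spending = 26 × 390.25 = 10146.5.
Net change = 6103.90625 + 3662.34375 − 10146.5 = -380.25. The loss equals the DWL triangle ½·26·29.25.

Net change in total surplus = -£380.25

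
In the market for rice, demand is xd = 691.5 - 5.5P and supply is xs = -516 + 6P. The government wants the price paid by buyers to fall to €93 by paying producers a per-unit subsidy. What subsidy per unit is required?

At a buyer price of 93, quantity demanded is 691.5 − 5.5·93 = 180.
Sellers supply 180 only when they receive Ps with -516 + 6·Ps = 180, i.e. Ps = 116.
s = Ps − Pb = 116 − 93 = 23.

Required subsidy s = €23 per unit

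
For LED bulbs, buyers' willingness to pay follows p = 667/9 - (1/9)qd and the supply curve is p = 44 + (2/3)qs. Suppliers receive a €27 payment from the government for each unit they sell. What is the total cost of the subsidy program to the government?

Government cost = 13878/7

Pre-subsidy: 667/9 - (1/9)q = 44 + (2/3)q gives q* = 271/7 and p* = 1466/21.
With the subsidy, sellers receive ps = pb + 27 for each unit, where pb is the price buyers pay.
On the curves, pb = 667/9 - (1/9)q and ps = 44 + (2/3)q; the wedge ps − pb = 27 gives 44 + (2/3)q − (667/9 - (1/9)q) = 27, so q' = 514/7.
Then pb = 667/9 − (1/9)·(514/7) = 1385/21 and ps = 44 + (2/3)·(514/7) = 1952/21.
Government outlay = subsidy × quantity = 27 × 514/7 = 13878/7.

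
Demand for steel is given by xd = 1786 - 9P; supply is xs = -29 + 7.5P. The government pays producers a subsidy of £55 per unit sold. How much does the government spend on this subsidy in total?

Government cost = £56155

Pre-subsidy: 1786 - 9P = -29 + 7.5P gives P* = 110, x* = 796.
With the subsidy, sellers receive Ps = Pb + 55 for each unit, where Pb is the price buyers pay.
Supply in terms of Pb becomes xs = -29 + 7.5(Pb + 55) = 383.5 + 7.5Pb. Setting this equal to demand: 1786 - 9Pb = 383.5 + 7.5Pb, so Pb = 85.
Sellers receive Ps = 85 + 55 = 140; x' = 1786 − 9·85 = 1021.
Government outlay = subsidy × quantity = 55 × 1021 = 56155.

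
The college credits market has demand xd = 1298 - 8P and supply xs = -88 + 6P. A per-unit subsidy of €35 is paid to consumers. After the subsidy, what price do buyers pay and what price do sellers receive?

Pre-subsidy: 1298 - 8P = -88 + 6P gives P* = 99, x* = 506.
With the rebate, buyers effectively pay Pb = Ps − 35, where Ps is the price sellers receive.
Demand in terms of Ps becomes xd = 1298 − 8(Ps − 35) = 1578 - 8Ps. Setting this equal to supply: 1578 - 8Ps = -88 + 6Ps, so Ps = 119.
Buyers pay Pb = 119 − 35 = 84; x' = -88 + 6·119 = 626.

Buyers pay €84; sellers receive €119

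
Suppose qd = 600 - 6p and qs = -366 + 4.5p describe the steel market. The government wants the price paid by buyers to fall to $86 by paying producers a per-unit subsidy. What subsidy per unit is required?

At a buyer price of 86, quantity demanded is 600 − 6·86 = 84.
Sellers supply 84 only when they receive ps with -366 + 4.5·ps = 84, i.e. ps = 100.
s = ps − pb = 100 − 86 = 14.

Required subsidy s = $14 per unit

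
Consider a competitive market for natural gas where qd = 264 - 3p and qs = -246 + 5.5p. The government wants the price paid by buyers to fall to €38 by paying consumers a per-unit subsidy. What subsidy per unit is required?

At a buyer price of 38, quantity demanded is 264 − 3·38 = 150.
Sellers supply 150 only when they receive ps with -246 + 5.5·ps = 150, i.e. ps = 72.
s = ps − pb = 72 − 38 = 34.

Required subsidy s = €34 per unit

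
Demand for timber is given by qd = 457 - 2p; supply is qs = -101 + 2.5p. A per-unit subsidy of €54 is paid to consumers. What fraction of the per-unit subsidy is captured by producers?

Pre-subsidy: 457 - 2p = -101 + 2.5p gives p* = 124, q* = 209.
With the rebate, buyers effectively pay pb = ps − 54, where ps is the price sellers receive.
Demand in terms of ps becomes qd = 457 − 2(ps − 54) = 565 - 2ps. Setting this equal to supply: 565 - 2ps = -101 + 2.5ps, so ps = 148.
Buyers pay pb = 148 − 54 = 94; q' = -101 + 2.5·148 = 269.
Buyers' price falls by p* − pb = 124 − 94 = 30; sellers' price rises by ps − p* = 148 − 124 = 24.
So producers capture 24/54 = 4/9 of each unit of subsidy.

Producer share = 4/9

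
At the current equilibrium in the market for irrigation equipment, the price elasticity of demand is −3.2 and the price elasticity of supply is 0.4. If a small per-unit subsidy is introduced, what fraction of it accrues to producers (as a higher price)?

Producer share = 8/9

For a small subsidy around the equilibrium, the benefit split depends on the relative slopes, which at a point are proportional to the elasticities.
Buyer share = εs/(εs + |εd|) = 0.4/(0.4 + 3.2) = 1/9; seller share = |εd|/(εs + |εd|) = 8/9.
So producers capture 8/9 of the subsidy.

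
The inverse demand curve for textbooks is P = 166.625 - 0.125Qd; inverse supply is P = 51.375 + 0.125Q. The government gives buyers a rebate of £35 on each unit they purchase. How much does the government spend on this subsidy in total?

Government cost = £21035

Pre-subsidy: 166.625 - 0.125Q = 51.375 + 0.125Q gives Q* = 461 and P* = 109.
With the rebate, buyers effectively pay Pb = Ps − 35, where Ps is the price sellers receive.
On the curves, Pb = 166.625 - 0.125Q and Ps = 51.375 + 0.125Q; the wedge Ps − Pb = 35 gives 51.375 + 0.125Q − (166.625 - 0.125Q) = 35, so Q' = 601.
Then Pb = 166.625 − 0.125·601 = 91.5 and Ps = 51.375 + 0.125·601 = 126.5.
Government outlay = subsidy × quantity = 35 × 601 = 21035.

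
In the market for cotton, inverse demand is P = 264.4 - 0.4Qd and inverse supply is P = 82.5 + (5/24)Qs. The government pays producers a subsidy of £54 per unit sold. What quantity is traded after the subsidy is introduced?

Pre-subsidy: 264.4 - 0.4Q = 82.5 + (5/24)Q gives Q* = 21828/73 and P* = 10570/73.
With the subsidy, sellers receive Ps = Pb + 54 for each unit, where Pb is the price buyers pay.
On the curves, Pb = 264.4 - 0.4Q and Ps = 82.5 + (5/24)Q; the wedge Ps − Pb = 54 gives 82.5 + (5/24)Q − (264.4 - 0.4Q) = 54, so Q' = 28308/73.
Then Pb = 264.4 − 0.4·(28308/73) = 7978/73 and Ps = 82.5 + (5/24)·(28308/73) = 11920/73.

Q' = 28308/73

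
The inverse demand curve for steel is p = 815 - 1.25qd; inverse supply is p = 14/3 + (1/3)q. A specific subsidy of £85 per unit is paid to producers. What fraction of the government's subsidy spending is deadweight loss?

Pre-subsidy: 815 - 1.25q = 14/3 + (1/3)q gives q* = 9724/19 and p* = 3330/19.
With the subsidy, sellers receive ps = pb + 85 for each unit, where pb is the price buyers pay.
On the curves, pb = 815 - 1.25q and ps = 14/3 + (1/3)q; the wedge ps − pb = 85 gives 14/3 + (1/3)q − (815 - 1.25q) = 85, so q' = 10744/19.
Then pb = 815 − 1.25·(10744/19) = 2055/19 and ps = 14/3 + (1/3)·(10744/19) = 3670/19.
ΔCS = ½(9724/19 + 10744/19)(3330/19 − 2055/19) = 13048350/361; ΔPS = ½(9724/19 + 10744/19)(3670/19 − 3330/19) = 3479560/361.
Government spending = 85 × 10744/19 = 913240/19.
DWL = ½ × 85 × (10744/19 − 9724/19) = 43350/19; fraction = (43350/19) / (913240/19) = 15/316.

DWL / government spending = 15/316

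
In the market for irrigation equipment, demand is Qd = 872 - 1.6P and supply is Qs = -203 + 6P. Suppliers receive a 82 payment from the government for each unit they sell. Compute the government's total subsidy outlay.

Pre-subsidy: 872 - 1.6P = -203 + 6P gives P* = 5375/38, Q* = 12268/19.
With the subsidy, sellers receive Ps = Pb + 82 for each unit, where Pb is the price buyers pay.
Supply in terms of Pb becomes Qs = -203 + 6(Pb + 82) = 289 + 6Pb. Setting this equal to demand: 872 - 1.6Pb = 289 + 6Pb, so Pb = 2915/38.
Sellers receive Ps = 2915/38 + 82 = 6031/38; Q' = 872 − 1.6·(2915/38) = 14236/19.
Government outlay = subsidy × quantity = 82 × 14236/19 = 1167352/19.

Government cost = 1167352/19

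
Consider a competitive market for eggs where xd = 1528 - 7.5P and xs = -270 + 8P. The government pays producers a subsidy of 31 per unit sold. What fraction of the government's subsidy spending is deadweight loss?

Pre-subsidy: 1528 - 7.5P = -270 + 8P gives P* = 116, x* = 658.
With the subsidy, sellers receive Ps = Pb + 31 for each unit, where Pb is the price buyers pay.
Supply in terms of Pb becomes xs = -270 + 8(Pb + 31) = -22 + 8Pb. Setting this equal to demand: 1528 - 7.5Pb = -22 + 8Pb, so Pb = 100.
Sellers receive Ps = 100 + 31 = 131; x' = 1528 − 7.5·100 = 778.
ΔCS = ½(658 + 778)(116 − 100) = 11488; ΔPS = ½(658 + 778)(131 − 116) = 10770.
Government spending = 31 × 778 = 24118.
DWL = ½ × 31 × (778 − 658) = 1860; fraction = 1860 / 24118 = 30/389.

DWL / government spending = 30/389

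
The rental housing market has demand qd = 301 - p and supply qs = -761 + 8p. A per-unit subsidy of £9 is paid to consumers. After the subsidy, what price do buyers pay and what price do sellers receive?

Buyers pay £110; sellers receive £119

Pre-subsidy: 301 - p = -761 + 8p gives p* = 118, q* = 183.
With the rebate, buyers effectively pay pb = ps − 9, where ps is the price sellers receive.
Demand in terms of ps becomes qd = 301 − 1(ps − 9) = 310 - ps. Setting this equal to supply: 310 - ps = -761 + 8ps, so ps = 119.
Buyers pay pb = 119 − 9 = 110; q' = -761 + 8·119 = 191.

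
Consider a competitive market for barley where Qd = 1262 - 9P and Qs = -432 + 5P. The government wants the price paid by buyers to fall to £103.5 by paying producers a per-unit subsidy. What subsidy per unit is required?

At a buyer price of 103.5, quantity demanded is 1262 − 9·103.5 = 330.5.
Sellers supply 330.5 only when they receive Ps with -432 + 5·Ps = 330.5, i.e. Ps = 152.5.
s = Ps − Pb = 152.5 − 103.5 = 49.

Required subsidy s = £49 per unit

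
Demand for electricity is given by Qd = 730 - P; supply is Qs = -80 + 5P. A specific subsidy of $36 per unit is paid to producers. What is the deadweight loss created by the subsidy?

Deadweight loss = $540

Pre-subsidy: 730 - P = -80 + 5P gives P* = 135, Q* = 595.
With the subsidy, sellers receive Ps = Pb + 36 for each unit, where Pb is the price buyers pay.
Supply in terms of Pb becomes Qs = -80 + 5(Pb + 36) = 100 + 5Pb. Setting this equal to demand: 730 - Pb = 100 + 5Pb, so Pb = 105.
Sellers receive Ps = 105 + 36 = 141; Q' = 730 − 1·105 = 625.
The subsidy expands output by 625 − 595 = 30 past the efficient level; on those units the gap between marginal cost and willingness to pay runs from 0 up to 36.
DWL = ½ × 36 × 30 = 540.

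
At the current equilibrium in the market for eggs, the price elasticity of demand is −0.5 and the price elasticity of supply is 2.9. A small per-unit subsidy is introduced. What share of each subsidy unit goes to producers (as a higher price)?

Producer share = 5/34

For a small subsidy around the equilibrium, the benefit split depends on the relative slopes, which at a point are proportional to the elasticities.
Buyer share = εs/(εs + |εd|) = 2.9/(2.9 + 0.5) = 29/34; seller share = |εd|/(εs + |εd|) = 5/34.
So producers capture 5/34 of the subsidy.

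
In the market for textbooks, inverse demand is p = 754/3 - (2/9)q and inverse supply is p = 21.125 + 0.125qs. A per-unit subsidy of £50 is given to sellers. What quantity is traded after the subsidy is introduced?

q' = 807

Pre-subsidy: 754/3 - (2/9)q = 21.125 + 0.125q gives q* = 663 and p* = 104.
With the subsidy, sellers receive ps = pb + 50 for each unit, where pb is the price buyers pay.
On the curves, pb = 754/3 - (2/9)q and ps = 21.125 + 0.125q; the wedge ps − pb = 50 gives 21.125 + 0.125q − (754/3 - (2/9)q) = 50, so q' = 807.
Then pb = 754/3 − (2/9)·807 = 72 and ps = 21.125 + 0.125·807 = 122.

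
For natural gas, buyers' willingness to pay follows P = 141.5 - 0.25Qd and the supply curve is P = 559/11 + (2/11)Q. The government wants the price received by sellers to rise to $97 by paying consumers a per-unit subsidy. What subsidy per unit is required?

Required subsidy s = $19 per unit

At a seller price of 97, quantity supplied is -279.5 + 5.5·97 = 254.
Buyers absorb 254 only when they pay Pb = 141.5 − 0.25·254 = 78.
s = Ps − Pb = 97 − 78 = 19.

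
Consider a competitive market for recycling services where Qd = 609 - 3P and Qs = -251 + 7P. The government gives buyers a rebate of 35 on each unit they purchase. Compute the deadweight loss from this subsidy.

Deadweight loss = 1286.25

Pre-subsidy: 609 - 3P = -251 + 7P gives P* = 86, Q* = 351.
With the rebate, buyers effectively pay Pb = Ps − 35, where Ps is the price sellers receive.
Demand in terms of Ps becomes Qd = 609 − 3(Ps − 35) = 714 - 3Ps. Setting this equal to supply: 714 - 3Ps = -251 + 7Ps, so Ps = 96.5.
Buyers pay Pb = 96.5 − 35 = 61.5; Q' = -251 + 7·96.5 = 424.5.
The subsidy expands output by 424.5 − 351 = 73.5 past the efficient level; on those units the gap between marginal cost and willingness to pay runs from 0 up to 35.
DWL = ½ × 35 × 73.5 = 1286.25.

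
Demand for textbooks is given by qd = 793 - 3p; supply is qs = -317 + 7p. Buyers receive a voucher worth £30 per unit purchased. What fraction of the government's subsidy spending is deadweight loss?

Pre-subsidy: 793 - 3p = -317 + 7p gives p* = 111, q* = 460.
With the rebate, buyers effectively pay pb = ps − 30, where ps is the price sellers receive.
Demand in terms of ps becomes qd = 793 − 3(ps − 30) = 883 - 3ps. Setting this equal to supply: 883 - 3ps = -317 + 7ps, so ps = 120.
Buyers pay pb = 120 − 30 = 90; q' = -317 + 7·120 = 523.
ΔCS = ½(460 + 523)(111 − 90) = 10321.5; ΔPS = ½(460 + 523)(120 − 111) = 4423.5.
Government spending = 30 × 523 = 15690.
DWL = ½ × 30 × (523 − 460) = 945; fraction = 945 / 15690 = 63/1046.

DWL / government spending = 63/1046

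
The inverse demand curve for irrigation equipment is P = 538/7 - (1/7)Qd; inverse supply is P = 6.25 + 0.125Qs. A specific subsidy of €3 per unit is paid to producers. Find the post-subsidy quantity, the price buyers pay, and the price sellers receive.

Pre-subsidy: 538/7 - (1/7)Q = 6.25 + 0.125Q gives Q* = 263.6 and P* = 39.2.
With the subsidy, sellers receive Ps = Pb + 3 for each unit, where Pb is the price buyers pay.
On the curves, Pb = 538/7 - (1/7)Q and Ps = 6.25 + 0.125Q; the wedge Ps − Pb = 3 gives 6.25 + 0.125Q − (538/7 - (1/7)Q) = 3, so Q' = 274.8.
Then Pb = 538/7 − (1/7)·274.8 = 37.6 and Ps = 6.25 + 0.125·274.8 = 40.6.

Q' = 274.8; buyers pay €37.6; sellers receive €40.6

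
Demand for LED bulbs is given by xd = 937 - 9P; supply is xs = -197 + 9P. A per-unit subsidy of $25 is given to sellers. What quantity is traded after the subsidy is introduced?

Pre-subsidy: 937 - 9P = -197 + 9P gives P* = 63, x* = 370.
With the subsidy, sellers receive Ps = Pb + 25 for each unit, where Pb is the price buyers pay.
Supply in terms of Pb becomes xs = -197 + 9(Pb + 25) = 28 + 9Pb. Setting this equal to demand: 937 - 9Pb = 28 + 9Pb, so Pb = 50.5.
Sellers receive Ps = 50.5 + 25 = 75.5; x' = 937 − 9·50.5 = 482.5.

x' = 482.5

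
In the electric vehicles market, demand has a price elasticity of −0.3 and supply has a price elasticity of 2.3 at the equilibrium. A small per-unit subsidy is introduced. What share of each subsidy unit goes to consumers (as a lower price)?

For a small subsidy around the equilibrium, the benefit split depends on the relative slopes, which at a point are proportional to the elasticities.
Buyer share = εs/(εs + |εd|) = 2.3/(2.3 + 0.3) = 23/26; seller share = |εd|/(εs + |εd|) = 3/26.

Consumer share = 23/26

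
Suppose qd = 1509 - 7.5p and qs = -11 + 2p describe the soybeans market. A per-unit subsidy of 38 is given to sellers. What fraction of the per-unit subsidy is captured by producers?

Pre-subsidy: 1509 - 7.5p = -11 + 2p gives p* = 160, q* = 309.
With the subsidy, sellers receive ps = pb + 38 for each unit, where pb is the price buyers pay.
Supply in terms of pb becomes qs = -11 + 2(pb + 38) = 65 + 2pb. Setting this equal to demand: 1509 - 7.5pb = 65 + 2pb, so pb = 152.
Sellers receive ps = 152 + 38 = 190; q' = 1509 − 7.5·152 = 369.
Buyers' price falls by p* − pb = 160 − 152 = 8; sellers' price rises by ps − p* = 190 − 160 = 30.
So producers capture 30/38 = 15/19 of each unit of subsidy.

Producer share = 15/19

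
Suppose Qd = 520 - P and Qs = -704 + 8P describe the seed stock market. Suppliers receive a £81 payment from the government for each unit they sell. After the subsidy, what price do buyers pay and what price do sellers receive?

Buyers pay £64; sellers receive £145

Pre-subsidy: 520 - P = -704 + 8P gives P* = 136, Q* = 384.
With the subsidy, sellers receive Ps = Pb + 81 for each unit, where Pb is the price buyers pay.
Supply in terms of Pb becomes Qs = -704 + 8(Pb + 81) = -56 + 8Pb. Setting this equal to demand: 520 - Pb = -56 + 8Pb, so Pb = 64.
Sellers receive Ps = 64 + 81 = 145; Q' = 520 − 1·64 = 456.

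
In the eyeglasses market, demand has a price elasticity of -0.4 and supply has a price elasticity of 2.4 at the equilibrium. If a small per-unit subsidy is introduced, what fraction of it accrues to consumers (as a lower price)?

For a small subsidy around the equilibrium, the benefit split depends on the relative slopes, which at a point are proportional to the elasticities.
Buyer share = εs/(εs + |εd|) = 2.4/(2.4 + 0.4) = 6/7; seller share = |εd|/(εs + |εd|) = 1/7.

Consumer share = 6/7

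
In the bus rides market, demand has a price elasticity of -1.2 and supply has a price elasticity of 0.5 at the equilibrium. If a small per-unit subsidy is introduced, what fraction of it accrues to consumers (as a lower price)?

Consumer share = 5/17

For a small subsidy around the equilibrium, the benefit split depends on the relative slopes, which at a point are proportional to the elasticities.
Buyer share = εs/(εs + |εd|) = 0.5/(0.5 + 1.2) = 5/17; seller share = |εd|/(εs + |εd|) = 12/17.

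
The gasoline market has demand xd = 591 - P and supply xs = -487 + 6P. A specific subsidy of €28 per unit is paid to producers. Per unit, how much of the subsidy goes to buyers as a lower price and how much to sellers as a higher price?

Pre-subsidy: 591 - P = -487 + 6P gives P* = 154, x* = 437.
With the subsidy, sellers receive Ps = Pb + 28 for each unit, where Pb is the price buyers pay.
Supply in terms of Pb becomes xs = -487 + 6(Pb + 28) = -319 + 6Pb. Setting this equal to demand: 591 - Pb = -319 + 6Pb, so Pb = 130.
Sellers receive Ps = 130 + 28 = 158; x' = 591 − 1·130 = 461.
Buyers' price falls by P* − Pb = 154 − 130 = 24; sellers' price rises by Ps − P* = 158 − 154 = 4.

Buyers gain €24 per unit; sellers gain €4 per unit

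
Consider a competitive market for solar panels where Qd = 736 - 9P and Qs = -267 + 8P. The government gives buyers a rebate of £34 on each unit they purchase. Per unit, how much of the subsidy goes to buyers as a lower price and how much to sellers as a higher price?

Buyers gain £16 per unit; sellers gain £18 per unit

Pre-subsidy: 736 - 9P = -267 + 8P gives P* = 59, Q* = 205.
With the rebate, buyers effectively pay Pb = Ps − 34, where Ps is the price sellers receive.
Demand in terms of Ps becomes Qd = 736 − 9(Ps − 34) = 1042 - 9Ps. Setting this equal to supply: 1042 - 9Ps = -267 + 8Ps, so Ps = 77.
Buyers pay Pb = 77 − 34 = 43; Q' = -267 + 8·77 = 349.
Buyers' price falls by P* − Pb = 59 − 43 = 16; sellers' price rises by Ps − P* = 77 − 59 = 18.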